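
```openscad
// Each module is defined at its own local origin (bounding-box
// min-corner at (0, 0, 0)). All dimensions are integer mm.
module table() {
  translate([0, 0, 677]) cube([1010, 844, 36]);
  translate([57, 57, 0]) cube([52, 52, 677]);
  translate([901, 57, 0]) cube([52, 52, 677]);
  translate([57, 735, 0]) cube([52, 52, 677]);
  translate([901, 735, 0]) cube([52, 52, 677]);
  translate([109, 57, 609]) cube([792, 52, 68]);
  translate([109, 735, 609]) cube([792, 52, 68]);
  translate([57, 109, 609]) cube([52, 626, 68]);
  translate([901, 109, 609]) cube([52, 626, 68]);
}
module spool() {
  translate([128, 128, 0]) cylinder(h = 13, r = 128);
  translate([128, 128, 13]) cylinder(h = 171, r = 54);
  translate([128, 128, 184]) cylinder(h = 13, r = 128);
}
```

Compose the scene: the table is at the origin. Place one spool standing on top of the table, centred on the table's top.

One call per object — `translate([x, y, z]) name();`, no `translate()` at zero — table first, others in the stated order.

table();
translate([377, 294, 713]) spool();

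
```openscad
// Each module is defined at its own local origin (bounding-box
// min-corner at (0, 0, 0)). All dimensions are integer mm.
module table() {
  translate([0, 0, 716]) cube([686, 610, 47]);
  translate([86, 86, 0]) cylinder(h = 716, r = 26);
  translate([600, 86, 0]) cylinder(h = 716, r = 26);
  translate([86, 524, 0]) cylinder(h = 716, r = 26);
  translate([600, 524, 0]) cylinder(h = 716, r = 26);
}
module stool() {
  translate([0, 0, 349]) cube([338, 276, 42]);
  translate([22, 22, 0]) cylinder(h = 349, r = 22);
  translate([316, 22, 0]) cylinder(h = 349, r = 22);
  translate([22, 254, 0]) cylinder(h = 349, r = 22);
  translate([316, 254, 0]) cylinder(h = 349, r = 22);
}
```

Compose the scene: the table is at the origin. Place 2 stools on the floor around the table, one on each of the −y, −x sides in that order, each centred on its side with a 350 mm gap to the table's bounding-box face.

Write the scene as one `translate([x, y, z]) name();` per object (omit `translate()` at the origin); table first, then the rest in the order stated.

table();
translate([174, -626, 0]) stool();
translate([-688, 167, 0]) stool();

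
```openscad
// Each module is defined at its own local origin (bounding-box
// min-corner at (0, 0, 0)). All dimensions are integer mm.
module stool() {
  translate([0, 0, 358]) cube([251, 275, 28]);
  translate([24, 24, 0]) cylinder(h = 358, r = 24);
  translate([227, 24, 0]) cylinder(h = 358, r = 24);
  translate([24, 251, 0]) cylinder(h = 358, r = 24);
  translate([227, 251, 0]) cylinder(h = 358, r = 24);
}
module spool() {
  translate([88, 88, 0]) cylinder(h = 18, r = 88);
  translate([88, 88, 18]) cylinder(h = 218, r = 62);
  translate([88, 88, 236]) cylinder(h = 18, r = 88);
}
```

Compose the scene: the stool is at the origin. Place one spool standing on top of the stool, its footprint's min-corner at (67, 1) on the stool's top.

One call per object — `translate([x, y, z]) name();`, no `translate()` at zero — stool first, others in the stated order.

stool();
translate([67, 1, 386]) spool();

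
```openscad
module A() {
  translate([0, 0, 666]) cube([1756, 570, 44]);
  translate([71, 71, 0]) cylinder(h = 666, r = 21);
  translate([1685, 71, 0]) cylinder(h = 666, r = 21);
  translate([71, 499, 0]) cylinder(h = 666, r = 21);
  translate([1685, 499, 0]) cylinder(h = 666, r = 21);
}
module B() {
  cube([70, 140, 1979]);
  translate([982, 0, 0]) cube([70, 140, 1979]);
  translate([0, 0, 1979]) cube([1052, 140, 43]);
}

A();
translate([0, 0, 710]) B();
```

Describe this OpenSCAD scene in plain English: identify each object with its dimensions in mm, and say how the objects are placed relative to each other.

A is a table with a 1756×570 mm rectangular top, 44 mm thick, top surface at z = 710 mm, supported by four round legs of 42 mm diameter, each leg's bounding box inset 50 mm from the nearest pair of top edges, running from the floor.

B is a rectangular door frame: two vertical jambs of 70×140 mm section, 1979 mm tall, with a clear opening 912 mm wide between their inner faces. A header 43 mm tall and 140 mm deep lies on top of the jambs and spans the full outside width.

The door frame is on top of the table.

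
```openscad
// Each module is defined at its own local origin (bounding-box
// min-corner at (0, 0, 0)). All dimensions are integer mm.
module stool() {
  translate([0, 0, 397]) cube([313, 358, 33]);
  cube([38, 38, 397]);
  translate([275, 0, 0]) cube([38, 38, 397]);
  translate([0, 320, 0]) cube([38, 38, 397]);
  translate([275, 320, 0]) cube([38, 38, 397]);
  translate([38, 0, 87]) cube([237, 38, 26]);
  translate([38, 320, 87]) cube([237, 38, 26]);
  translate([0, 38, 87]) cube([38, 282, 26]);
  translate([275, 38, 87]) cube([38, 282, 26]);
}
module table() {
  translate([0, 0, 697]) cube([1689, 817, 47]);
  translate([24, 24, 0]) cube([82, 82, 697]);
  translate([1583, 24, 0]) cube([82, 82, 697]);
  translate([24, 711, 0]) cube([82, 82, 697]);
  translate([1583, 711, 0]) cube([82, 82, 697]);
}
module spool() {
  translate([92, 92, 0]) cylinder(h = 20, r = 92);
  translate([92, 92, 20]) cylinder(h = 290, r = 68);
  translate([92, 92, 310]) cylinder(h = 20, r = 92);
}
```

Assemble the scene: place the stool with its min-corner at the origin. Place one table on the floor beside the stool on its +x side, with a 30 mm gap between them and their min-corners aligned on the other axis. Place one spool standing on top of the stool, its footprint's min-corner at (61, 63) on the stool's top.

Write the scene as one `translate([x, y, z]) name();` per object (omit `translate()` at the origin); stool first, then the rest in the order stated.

stool();
translate([343, 0, 0]) table();
translate([61, 63, 430]) spool();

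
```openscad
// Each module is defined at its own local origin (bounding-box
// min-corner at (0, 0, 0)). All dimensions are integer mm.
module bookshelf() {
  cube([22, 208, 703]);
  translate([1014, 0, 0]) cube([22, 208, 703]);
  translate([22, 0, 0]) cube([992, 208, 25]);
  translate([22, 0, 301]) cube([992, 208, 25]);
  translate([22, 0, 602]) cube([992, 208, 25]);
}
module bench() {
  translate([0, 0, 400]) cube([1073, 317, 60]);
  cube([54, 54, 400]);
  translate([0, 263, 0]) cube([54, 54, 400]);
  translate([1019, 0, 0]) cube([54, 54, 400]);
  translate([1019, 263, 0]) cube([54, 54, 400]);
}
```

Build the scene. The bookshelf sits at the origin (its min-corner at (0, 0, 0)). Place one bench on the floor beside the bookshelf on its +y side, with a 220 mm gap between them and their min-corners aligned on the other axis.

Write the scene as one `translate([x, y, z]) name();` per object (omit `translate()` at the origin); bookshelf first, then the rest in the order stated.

bookshelf();
translate([0, 428, 0]) bench();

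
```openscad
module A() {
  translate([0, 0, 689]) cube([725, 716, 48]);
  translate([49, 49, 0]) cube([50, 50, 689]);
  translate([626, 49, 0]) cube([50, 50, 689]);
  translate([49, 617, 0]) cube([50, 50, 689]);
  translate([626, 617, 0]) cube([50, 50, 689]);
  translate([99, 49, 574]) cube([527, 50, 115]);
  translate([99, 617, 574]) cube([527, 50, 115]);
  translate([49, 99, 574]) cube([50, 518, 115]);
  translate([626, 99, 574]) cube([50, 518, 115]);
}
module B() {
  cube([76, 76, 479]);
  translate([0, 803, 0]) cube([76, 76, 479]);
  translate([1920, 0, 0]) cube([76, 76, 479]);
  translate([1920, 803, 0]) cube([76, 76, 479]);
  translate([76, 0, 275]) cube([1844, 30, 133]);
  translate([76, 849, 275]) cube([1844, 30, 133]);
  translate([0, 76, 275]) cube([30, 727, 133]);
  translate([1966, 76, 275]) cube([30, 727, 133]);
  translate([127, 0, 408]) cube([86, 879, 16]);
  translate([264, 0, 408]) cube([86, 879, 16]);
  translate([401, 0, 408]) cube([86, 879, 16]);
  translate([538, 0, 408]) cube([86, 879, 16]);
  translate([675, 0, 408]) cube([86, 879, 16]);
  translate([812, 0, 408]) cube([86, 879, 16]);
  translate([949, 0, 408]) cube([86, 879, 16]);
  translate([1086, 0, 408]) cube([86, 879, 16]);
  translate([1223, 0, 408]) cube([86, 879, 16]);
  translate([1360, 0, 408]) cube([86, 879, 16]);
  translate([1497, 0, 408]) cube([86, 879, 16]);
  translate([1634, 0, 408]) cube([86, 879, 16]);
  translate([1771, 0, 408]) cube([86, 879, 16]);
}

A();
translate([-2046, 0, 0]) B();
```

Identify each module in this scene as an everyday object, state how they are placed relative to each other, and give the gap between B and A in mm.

The bed frame's nearest face is 50 mm from the table's −x face.

A is a table. B is a bed frame. The bed frame is on the floor beside the table on its −x side. The gap between the bed frame and the table is 50 mm.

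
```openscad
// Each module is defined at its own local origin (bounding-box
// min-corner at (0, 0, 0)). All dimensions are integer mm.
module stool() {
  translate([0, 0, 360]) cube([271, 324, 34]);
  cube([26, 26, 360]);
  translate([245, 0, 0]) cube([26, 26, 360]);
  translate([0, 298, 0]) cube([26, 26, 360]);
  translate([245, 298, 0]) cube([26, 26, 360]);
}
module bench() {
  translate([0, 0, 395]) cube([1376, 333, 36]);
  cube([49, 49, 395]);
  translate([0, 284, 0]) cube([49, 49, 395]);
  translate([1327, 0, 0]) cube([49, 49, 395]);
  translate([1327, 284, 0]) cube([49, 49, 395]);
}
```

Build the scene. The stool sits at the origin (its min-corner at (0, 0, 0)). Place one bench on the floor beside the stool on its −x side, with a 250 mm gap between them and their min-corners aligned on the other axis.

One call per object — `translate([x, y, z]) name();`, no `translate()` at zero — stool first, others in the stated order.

stool();
translate([-1626, 0, 0]) bench();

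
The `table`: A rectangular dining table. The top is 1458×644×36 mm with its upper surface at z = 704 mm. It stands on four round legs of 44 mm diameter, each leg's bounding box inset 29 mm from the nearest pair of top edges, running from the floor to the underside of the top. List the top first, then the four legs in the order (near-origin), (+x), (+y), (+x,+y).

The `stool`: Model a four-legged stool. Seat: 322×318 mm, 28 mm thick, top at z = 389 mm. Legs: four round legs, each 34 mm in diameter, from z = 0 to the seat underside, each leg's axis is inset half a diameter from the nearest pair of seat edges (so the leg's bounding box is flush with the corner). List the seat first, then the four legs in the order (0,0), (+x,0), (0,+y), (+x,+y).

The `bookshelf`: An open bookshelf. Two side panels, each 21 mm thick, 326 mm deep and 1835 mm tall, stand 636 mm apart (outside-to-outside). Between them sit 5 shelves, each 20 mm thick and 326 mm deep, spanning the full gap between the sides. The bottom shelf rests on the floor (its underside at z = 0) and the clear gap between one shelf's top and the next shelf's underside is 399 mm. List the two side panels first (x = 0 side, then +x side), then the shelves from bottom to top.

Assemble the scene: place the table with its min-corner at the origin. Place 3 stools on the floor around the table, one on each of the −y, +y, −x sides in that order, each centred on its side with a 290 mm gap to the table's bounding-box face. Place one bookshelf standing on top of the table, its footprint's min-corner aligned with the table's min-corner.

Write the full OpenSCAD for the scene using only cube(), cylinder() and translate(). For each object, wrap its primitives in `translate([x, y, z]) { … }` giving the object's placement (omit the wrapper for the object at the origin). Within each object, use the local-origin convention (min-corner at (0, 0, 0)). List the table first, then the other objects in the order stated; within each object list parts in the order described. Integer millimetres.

translate([0, 0, 668]) cube([1458, 644, 36]);
translate([51, 51, 0]) cylinder(h = 668, r = 22);
translate([1407, 51, 0]) cylinder(h = 668, r = 22);
translate([51, 593, 0]) cylinder(h = 668, r = 22);
translate([1407, 593, 0]) cylinder(h = 668, r = 22);
translate([568, -608, 0]) {
  translate([0, 0, 361]) cube([322, 318, 28]);
  translate([17, 17, 0]) cylinder(h = 361, r = 17);
  translate([305, 17, 0]) cylinder(h = 361, r = 17);
  translate([17, 301, 0]) cylinder(h = 361, r = 17);
  translate([305, 301, 0]) cylinder(h = 361, r = 17);
}
translate([568, 934, 0]) {
  translate([0, 0, 361]) cube([322, 318, 28]);
  translate([17, 17, 0]) cylinder(h = 361, r = 17);
  translate([305, 17, 0]) cylinder(h = 361, r = 17);
  translate([17, 301, 0]) cylinder(h = 361, r = 17);
  translate([305, 301, 0]) cylinder(h = 361, r = 17);
}
translate([-612, 163, 0]) {
  translate([0, 0, 361]) cube([322, 318, 28]);
  translate([17, 17, 0]) cylinder(h = 361, r = 17);
  translate([305, 17, 0]) cylinder(h = 361, r = 17);
  translate([17, 301, 0]) cylinder(h = 361, r = 17);
  translate([305, 301, 0]) cylinder(h = 361, r = 17);
}
translate([0, 0, 704]) {
  cube([21, 326, 1835]);
  translate([615, 0, 0]) cube([21, 326, 1835]);
  translate([21, 0, 0]) cube([594, 326, 20]);
  translate([21, 0, 419]) cube([594, 326, 20]);
  translate([21, 0, 838]) cube([594, 326, 20]);
  translate([21, 0, 1257]) cube([594, 326, 20]);
  translate([21, 0, 1676]) cube([594, 326, 20]);
}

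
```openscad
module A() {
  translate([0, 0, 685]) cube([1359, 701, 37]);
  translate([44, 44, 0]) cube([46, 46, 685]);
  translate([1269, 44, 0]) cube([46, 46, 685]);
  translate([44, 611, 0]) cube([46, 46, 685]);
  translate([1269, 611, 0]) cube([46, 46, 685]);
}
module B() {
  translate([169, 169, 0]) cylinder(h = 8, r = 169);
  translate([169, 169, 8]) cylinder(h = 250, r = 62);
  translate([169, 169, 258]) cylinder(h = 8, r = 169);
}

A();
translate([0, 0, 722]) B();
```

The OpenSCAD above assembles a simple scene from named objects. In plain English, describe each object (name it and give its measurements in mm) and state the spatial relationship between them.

A is a rectangular dining table. The top is 1359×701×37 mm with its upper surface at z = 722 mm. It stands on four 46×46 mm square legs, each inset 44 mm from the nearest pair of top edges, running from the floor to the underside of the top.

B is a spool: two coaxial disc flanges of radius 169 mm and thickness 8 mm, joined by a core cylinder of radius 62 mm and height 250 mm. The lower flange rests on z = 0 and the three cylinders share a vertical axis.

The spool is on top of the table.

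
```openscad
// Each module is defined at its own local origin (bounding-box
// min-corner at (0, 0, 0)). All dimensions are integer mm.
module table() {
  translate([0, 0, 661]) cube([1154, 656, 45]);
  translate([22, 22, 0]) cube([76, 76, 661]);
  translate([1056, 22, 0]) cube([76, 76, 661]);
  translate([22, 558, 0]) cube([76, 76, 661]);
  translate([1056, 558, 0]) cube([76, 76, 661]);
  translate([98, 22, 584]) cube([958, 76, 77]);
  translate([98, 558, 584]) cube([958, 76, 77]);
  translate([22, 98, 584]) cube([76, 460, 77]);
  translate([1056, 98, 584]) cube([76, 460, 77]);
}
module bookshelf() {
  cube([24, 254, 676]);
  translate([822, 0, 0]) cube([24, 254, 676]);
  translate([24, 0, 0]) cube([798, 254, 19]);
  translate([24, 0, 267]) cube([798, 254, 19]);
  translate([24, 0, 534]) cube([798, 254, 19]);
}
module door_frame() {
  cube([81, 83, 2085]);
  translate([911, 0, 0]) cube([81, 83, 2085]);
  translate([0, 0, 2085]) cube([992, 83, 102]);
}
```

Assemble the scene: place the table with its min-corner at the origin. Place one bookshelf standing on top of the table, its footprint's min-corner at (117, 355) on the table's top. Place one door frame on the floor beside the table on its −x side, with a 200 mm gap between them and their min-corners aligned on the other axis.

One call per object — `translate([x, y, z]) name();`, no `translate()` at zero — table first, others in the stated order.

table();
translate([117, 355, 706]) bookshelf();
translate([-1192, 0, 0]) door_frame();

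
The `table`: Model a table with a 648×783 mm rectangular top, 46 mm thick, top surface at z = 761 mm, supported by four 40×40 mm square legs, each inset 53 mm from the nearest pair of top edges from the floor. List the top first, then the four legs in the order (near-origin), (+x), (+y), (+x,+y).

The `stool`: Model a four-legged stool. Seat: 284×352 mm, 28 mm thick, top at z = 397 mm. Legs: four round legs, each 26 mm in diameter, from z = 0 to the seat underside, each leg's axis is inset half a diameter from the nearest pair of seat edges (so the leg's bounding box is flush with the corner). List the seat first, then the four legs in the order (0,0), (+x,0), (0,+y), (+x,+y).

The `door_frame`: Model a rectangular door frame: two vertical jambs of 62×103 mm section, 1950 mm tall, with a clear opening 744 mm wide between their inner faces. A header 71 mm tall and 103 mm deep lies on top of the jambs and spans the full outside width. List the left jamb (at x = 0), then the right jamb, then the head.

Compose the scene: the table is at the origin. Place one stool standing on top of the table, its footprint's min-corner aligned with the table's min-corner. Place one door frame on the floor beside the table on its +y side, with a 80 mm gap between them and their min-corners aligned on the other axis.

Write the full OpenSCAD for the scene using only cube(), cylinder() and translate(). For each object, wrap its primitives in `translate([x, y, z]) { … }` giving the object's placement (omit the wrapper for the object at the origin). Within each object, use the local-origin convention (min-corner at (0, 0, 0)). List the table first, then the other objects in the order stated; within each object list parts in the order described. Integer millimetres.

translate([0, 0, 715]) cube([648, 783, 46]);
translate([53, 53, 0]) cube([40, 40, 715]);
translate([555, 53, 0]) cube([40, 40, 715]);
translate([53, 690, 0]) cube([40, 40, 715]);
translate([555, 690, 0]) cube([40, 40, 715]);
translate([0, 0, 761]) {
  translate([0, 0, 369]) cube([284, 352, 28]);
  translate([13, 13, 0]) cylinder(h = 369, r = 13);
  translate([271, 13, 0]) cylinder(h = 369, r = 13);
  translate([13, 339, 0]) cylinder(h = 369, r = 13);
  translate([271, 339, 0]) cylinder(h = 369, r = 13);
}
translate([0, 863, 0]) {
  cube([62, 103, 1950]);
  translate([806, 0, 0]) cube([62, 103, 1950]);
  translate([0, 0, 1950]) cube([868, 103, 71]);
}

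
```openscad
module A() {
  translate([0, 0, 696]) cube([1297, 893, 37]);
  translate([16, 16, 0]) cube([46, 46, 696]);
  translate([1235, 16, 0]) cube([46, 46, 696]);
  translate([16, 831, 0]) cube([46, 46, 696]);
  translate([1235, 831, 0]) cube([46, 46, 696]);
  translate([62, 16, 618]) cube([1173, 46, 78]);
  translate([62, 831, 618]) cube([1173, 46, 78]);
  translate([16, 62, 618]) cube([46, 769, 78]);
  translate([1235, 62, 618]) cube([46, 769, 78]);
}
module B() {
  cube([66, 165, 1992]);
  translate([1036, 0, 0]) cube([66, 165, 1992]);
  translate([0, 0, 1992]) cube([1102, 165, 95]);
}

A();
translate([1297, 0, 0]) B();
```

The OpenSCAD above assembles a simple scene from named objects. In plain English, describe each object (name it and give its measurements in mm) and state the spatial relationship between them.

A is a table with a 1297×893 mm rectangular top, 37 mm thick, top surface at z = 733 mm, supported by four 46×46 mm square legs, each inset 16 mm from the nearest pair of top edges, running from the floor. Four apron rails, 46 mm thick and 78 mm tall, run between adjacent legs with their top edges flush with the underside of the top and their outer faces flush with the legs' outer faces.

B is a door frame. The clear opening is 970 mm wide and 1992 mm high. Two 66 mm wide jambs, 165 mm deep, stand either side of the opening from the floor to the top of the opening. A 95 mm thick head sits across the top of both jambs, spanning the full outside width of the frame.

The door frame is against the table's +x side, with their −y faces flush.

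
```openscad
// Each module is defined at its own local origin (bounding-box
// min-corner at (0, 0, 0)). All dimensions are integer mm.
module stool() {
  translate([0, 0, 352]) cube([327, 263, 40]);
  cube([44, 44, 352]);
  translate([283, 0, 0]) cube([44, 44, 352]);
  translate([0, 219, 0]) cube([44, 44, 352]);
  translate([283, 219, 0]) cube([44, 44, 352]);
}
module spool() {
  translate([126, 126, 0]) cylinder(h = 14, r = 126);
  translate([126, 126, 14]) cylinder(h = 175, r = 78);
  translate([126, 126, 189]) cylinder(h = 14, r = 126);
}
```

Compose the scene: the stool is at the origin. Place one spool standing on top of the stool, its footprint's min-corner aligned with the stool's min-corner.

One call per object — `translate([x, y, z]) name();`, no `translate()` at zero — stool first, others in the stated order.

stool();
translate([0, 0, 392]) spool();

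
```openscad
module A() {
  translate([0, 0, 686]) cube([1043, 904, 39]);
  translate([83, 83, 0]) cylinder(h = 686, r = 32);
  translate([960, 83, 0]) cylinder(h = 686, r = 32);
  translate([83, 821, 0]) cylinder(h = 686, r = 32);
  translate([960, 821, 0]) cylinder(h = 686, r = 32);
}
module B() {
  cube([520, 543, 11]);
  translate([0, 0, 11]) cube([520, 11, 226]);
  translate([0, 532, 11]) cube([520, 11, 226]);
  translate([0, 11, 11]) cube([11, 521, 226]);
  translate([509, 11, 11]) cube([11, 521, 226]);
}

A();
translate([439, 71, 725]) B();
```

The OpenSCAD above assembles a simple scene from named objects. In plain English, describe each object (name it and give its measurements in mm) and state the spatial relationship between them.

A is a rectangular dining table. The top is 1043×904×39 mm with its upper surface at z = 725 mm. It stands on four round legs of 64 mm diameter, each leg's bounding box inset 51 mm from the nearest pair of top edges, running from the floor to the underside of the top.

B is an open-topped rectangular box: outside dimensions 520×543×237 mm, with a uniform wall and base thickness of 11 mm. The base is a full 520×543 slab on the floor; four walls sit on top of the base. The front and back walls (the −y and +y sides) span the full width; the two side walls fit between them.

The open box is on top of the table.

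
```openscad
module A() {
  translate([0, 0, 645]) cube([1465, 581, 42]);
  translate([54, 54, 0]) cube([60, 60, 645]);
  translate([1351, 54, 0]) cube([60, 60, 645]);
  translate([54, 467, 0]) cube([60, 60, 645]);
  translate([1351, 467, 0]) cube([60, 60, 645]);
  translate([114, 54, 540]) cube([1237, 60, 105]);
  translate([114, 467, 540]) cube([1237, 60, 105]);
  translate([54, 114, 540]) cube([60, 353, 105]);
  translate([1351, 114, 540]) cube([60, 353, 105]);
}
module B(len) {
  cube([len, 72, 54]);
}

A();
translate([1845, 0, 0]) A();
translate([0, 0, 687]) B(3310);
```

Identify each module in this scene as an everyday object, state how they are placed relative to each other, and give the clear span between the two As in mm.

Second table starts at x = 1845; first ends at x = 1465; clear span = 1845 − 1465 = 380 mm.

A is a table. B is a beam. A beam spans the tops of two tables. The clear span between the two tables is 380 mm.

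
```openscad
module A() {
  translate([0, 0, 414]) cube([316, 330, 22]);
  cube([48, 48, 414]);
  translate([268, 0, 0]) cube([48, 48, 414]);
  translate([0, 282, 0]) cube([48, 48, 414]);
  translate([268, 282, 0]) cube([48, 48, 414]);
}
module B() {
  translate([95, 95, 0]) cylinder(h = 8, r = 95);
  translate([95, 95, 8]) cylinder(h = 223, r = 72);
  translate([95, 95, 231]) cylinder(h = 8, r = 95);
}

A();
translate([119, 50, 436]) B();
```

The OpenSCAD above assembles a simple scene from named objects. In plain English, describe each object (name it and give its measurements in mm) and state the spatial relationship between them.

A is a simple wooden stool: a rectangular seat 316 mm (x) by 330 mm (y), 22 mm thick, top face at z = 436 mm, on four square legs, each 48×48 mm in cross-section. The legs rest on z = 0, each flush with a corner of the seat.

B is a spool: two coaxial disc flanges of radius 95 mm and thickness 8 mm, joined by a core cylinder of radius 72 mm and height 223 mm. The lower flange rests on z = 0 and the three cylinders share a vertical axis.

The spool is on top of the stool.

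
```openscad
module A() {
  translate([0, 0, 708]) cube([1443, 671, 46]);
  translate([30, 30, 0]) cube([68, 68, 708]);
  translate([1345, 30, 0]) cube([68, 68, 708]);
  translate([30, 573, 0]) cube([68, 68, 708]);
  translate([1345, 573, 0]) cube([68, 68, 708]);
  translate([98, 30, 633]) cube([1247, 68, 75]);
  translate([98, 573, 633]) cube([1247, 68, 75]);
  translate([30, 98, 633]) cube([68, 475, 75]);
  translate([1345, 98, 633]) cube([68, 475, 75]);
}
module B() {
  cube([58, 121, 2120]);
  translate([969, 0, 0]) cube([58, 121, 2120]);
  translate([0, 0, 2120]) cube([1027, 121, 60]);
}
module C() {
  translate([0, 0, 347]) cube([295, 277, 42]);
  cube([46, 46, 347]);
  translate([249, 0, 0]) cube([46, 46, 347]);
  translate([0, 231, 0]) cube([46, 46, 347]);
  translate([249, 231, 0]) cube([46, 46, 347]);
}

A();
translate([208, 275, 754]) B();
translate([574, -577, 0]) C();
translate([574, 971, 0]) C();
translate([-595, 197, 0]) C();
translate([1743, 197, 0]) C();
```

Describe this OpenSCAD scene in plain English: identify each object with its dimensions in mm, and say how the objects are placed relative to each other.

A is a table: top 1443 mm (x) × 671 mm (y), 46 mm thick, upper face at z = 754 mm, on four 68×68 mm square legs, each inset 30 mm from the nearest pair of top edges, running from z = 0 to the bottom of the top. Four apron rails, 68 mm thick and 75 mm tall, run between adjacent legs with their top edges flush with the underside of the top and their outer faces flush with the legs' outer faces.

B is a door frame. The clear opening is 911 mm wide and 2120 mm high. Two 58 mm wide jambs, 121 mm deep, stand either side of the opening from the floor to the top of the opening. A 60 mm thick head sits across the top of both jambs, spanning the full outside width of the frame.

C is a four-legged stool. The seat is 295×277 mm, 42 mm thick, top at z = 389 mm. It stands on four square legs, each 46×46 mm in cross-section, from z = 0 to the seat underside, each flush with a corner of the seat.

The door frame is on top of the table, centred. Four stools sit around the table at the −y, +y, −x, +x sides.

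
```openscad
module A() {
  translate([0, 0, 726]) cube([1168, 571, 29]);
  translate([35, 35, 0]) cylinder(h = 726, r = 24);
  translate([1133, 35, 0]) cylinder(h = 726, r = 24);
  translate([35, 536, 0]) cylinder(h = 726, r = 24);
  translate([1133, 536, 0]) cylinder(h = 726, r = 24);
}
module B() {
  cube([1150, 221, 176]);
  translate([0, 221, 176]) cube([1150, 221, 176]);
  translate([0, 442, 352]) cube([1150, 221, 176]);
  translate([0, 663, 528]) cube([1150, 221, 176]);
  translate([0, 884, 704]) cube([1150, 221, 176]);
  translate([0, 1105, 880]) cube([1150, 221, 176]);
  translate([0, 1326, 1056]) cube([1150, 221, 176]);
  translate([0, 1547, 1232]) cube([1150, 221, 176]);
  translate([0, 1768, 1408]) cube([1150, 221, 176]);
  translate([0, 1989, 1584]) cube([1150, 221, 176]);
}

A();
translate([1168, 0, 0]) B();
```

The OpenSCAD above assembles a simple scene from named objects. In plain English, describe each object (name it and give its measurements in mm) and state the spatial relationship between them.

A is a rectangular dining table. The top is 1168×571×29 mm with its upper surface at z = 755 mm. It stands on four round legs of 48 mm diameter, each leg's bounding box inset 11 mm from the nearest pair of top edges, running from the floor to the underside of the top.

B is a straight staircase of 10 solid steps. Each step is 1150 mm wide (x), 221 mm deep (y, the going) and 176 mm tall (the rise). The first step rests on the floor; each subsequent step sits one going further in +y and one rise higher in +z, directly behind and above the previous step with no overlap.

The staircase is against the table's +x side, with their −y faces flush.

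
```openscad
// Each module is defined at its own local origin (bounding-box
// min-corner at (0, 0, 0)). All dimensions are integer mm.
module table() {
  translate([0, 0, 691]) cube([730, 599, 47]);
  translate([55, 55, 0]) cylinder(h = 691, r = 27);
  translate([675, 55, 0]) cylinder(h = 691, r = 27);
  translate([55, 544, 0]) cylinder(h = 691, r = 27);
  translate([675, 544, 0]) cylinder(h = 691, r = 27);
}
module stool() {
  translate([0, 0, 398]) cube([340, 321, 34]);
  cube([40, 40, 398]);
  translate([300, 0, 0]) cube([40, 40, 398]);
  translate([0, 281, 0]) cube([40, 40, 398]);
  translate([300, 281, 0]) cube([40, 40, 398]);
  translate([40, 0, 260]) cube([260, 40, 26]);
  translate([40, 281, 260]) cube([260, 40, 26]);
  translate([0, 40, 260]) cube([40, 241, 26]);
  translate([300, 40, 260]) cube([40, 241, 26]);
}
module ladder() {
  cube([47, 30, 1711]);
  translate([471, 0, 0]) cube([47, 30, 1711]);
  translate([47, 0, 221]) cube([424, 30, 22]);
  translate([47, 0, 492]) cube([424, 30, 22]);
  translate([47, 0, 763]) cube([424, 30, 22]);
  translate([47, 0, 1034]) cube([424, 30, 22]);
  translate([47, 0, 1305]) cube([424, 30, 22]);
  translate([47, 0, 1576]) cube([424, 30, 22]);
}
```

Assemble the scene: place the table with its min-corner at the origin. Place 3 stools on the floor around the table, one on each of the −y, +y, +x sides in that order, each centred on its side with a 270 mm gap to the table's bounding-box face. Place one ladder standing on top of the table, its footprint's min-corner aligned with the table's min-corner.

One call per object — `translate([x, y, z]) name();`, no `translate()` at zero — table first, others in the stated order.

table();
translate([195, -591, 0]) stool();
translate([195, 869, 0]) stool();
translate([1000, 139, 0]) stool();
translate([0, 0, 738]) ladder();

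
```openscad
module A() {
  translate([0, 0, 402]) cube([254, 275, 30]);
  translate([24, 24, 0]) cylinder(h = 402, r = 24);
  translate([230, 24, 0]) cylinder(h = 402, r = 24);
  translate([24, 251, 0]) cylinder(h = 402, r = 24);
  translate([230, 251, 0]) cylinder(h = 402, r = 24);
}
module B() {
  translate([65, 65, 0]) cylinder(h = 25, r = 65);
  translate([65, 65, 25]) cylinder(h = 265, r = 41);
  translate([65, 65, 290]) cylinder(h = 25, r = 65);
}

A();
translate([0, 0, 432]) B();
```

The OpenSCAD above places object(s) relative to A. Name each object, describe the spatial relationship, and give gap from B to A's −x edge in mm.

A is a stool. B is a spool. The spool is on top of the stool. The gap from the spool to the stool's −x edge is 0 mm.

The spool's min-x is at 0; the stool's min-x is 0; gap = 0 mm.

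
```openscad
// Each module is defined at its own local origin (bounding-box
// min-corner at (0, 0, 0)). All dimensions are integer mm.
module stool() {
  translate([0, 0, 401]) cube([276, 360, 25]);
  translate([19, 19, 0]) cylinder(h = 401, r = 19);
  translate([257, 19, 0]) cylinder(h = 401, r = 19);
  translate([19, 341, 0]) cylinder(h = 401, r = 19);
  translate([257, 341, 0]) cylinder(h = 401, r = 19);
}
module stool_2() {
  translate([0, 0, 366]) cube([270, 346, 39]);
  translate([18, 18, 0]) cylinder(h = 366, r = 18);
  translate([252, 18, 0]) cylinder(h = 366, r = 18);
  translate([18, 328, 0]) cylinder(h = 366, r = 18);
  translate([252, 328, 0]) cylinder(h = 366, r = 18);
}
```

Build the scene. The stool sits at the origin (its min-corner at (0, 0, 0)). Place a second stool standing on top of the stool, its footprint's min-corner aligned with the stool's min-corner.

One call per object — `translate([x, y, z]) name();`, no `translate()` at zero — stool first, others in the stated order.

stool();
translate([0, 0, 426]) stool_2();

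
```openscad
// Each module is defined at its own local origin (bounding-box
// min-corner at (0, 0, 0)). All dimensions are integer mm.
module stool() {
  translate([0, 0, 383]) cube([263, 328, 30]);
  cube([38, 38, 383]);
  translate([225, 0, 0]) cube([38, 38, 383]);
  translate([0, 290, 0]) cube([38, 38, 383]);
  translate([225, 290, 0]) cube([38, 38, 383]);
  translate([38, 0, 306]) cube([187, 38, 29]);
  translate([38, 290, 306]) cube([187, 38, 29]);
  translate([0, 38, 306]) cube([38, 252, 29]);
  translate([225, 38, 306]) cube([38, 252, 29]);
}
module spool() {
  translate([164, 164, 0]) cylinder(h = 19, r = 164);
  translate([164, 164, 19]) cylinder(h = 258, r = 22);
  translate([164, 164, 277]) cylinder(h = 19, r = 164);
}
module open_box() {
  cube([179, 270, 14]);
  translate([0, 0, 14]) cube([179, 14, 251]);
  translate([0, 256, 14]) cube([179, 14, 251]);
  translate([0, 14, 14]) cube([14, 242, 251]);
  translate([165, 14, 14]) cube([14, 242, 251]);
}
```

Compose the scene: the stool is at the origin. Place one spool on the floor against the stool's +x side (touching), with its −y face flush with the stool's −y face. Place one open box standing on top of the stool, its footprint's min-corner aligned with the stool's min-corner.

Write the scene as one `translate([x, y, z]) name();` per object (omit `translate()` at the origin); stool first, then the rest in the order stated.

stool();
translate([263, 0, 0]) spool();
translate([0, 0, 413]) open_box();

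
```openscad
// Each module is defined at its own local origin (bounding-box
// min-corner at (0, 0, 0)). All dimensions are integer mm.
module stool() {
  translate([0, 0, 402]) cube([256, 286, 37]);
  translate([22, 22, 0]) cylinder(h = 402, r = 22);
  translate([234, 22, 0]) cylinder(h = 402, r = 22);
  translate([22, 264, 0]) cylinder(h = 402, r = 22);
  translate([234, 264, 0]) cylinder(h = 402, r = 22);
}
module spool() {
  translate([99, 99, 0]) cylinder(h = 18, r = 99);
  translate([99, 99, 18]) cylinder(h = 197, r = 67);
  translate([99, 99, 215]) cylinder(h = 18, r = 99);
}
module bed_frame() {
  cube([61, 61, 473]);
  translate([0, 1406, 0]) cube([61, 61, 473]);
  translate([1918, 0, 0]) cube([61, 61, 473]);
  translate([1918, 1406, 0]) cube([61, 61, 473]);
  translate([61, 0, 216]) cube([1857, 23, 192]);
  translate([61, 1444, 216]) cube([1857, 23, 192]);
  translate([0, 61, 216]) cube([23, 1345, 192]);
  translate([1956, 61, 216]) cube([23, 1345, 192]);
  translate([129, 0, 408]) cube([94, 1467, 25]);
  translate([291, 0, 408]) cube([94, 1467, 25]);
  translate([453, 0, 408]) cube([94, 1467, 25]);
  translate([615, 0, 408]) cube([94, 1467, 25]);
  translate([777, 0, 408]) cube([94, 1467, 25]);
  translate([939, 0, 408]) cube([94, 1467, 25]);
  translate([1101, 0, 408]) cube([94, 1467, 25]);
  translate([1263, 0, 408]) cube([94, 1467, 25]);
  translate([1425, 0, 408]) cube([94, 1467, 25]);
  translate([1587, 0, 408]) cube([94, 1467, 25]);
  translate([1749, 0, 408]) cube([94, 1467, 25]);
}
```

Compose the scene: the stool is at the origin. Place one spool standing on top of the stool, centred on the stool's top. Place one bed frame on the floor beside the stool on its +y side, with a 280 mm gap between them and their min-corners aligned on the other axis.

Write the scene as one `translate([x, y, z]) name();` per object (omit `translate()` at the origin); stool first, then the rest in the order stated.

stool();
translate([29, 44, 439]) spool();
translate([0, 566, 0]) bed_frame();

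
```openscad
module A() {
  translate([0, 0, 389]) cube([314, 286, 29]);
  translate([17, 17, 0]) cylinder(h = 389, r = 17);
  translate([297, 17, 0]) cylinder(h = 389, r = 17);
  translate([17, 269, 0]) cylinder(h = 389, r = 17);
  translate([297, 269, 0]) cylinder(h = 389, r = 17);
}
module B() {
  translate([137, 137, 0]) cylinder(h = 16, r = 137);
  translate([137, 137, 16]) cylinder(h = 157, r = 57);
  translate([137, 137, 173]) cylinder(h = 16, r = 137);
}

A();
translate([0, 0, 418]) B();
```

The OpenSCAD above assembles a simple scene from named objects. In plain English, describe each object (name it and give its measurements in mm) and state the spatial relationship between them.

A is a four-legged stool. The seat is 314×286 mm, 29 mm thick, top at z = 418 mm. It stands on four round legs, each 34 mm in diameter, from z = 0 to the seat underside, each leg's axis is inset half a diameter from the nearest pair of seat edges (so the leg's bounding box is flush with the corner).

B is a spool: two coaxial disc flanges of radius 137 mm and thickness 16 mm, joined by a core cylinder of radius 57 mm and height 157 mm. The lower flange rests on z = 0 and the three cylinders share a vertical axis.

The spool is on top of the stool.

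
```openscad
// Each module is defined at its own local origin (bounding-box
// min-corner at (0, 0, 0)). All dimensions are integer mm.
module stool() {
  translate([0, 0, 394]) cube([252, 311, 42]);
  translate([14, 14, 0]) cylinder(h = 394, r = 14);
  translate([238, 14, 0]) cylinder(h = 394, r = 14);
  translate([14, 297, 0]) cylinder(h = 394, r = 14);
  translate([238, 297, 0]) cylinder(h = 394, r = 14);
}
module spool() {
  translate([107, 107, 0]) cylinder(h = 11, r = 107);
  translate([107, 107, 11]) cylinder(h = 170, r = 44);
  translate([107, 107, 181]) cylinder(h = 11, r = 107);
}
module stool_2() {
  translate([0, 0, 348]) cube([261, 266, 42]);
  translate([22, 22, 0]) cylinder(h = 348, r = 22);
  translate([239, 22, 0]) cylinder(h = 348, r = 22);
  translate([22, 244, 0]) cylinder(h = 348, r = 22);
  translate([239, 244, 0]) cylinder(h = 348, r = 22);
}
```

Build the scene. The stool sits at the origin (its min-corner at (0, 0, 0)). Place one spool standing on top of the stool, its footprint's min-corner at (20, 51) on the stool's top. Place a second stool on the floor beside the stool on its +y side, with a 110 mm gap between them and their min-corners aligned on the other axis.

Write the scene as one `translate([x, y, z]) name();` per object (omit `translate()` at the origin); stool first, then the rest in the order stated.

stool();
translate([20, 51, 436]) spool();
translate([0, 421, 0]) stool_2();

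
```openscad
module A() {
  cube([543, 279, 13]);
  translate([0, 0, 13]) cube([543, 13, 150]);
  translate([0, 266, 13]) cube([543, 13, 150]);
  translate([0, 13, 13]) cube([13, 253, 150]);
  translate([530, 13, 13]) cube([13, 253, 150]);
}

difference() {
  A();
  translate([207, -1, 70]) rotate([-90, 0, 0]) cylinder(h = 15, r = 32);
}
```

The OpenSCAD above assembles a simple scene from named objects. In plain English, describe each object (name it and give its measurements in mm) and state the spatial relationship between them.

A is an open storage box with external size 543×279×163 mm and wall thickness 13 mm (the base is also 13 mm thick). The base covers the whole footprint; the four walls stand on the base, with the y-facing walls full-width and the x-facing walls fitting between their inner faces.

The open box has a circular hole of radius 32 mm through its front wall, centred at (x = 207, z = 70).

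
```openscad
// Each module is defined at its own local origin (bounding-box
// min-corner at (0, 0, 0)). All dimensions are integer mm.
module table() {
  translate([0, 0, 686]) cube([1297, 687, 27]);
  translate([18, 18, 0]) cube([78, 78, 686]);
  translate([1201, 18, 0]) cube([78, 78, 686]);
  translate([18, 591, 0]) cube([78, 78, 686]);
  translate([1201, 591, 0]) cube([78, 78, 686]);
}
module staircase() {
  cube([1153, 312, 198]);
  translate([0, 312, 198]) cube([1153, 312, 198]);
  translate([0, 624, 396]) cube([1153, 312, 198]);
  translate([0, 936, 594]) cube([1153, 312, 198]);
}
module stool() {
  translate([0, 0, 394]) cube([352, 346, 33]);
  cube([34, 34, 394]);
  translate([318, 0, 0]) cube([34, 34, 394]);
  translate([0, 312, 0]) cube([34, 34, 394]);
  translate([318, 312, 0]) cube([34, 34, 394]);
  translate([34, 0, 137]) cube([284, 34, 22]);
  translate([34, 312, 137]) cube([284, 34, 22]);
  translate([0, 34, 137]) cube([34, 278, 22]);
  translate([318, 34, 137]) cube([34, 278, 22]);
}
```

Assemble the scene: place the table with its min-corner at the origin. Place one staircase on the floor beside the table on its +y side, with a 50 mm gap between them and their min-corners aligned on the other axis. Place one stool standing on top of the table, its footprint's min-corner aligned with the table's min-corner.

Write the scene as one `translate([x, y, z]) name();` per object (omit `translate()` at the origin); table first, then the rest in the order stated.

table();
translate([0, 737, 0]) staircase();
translate([0, 0, 713]) stool();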